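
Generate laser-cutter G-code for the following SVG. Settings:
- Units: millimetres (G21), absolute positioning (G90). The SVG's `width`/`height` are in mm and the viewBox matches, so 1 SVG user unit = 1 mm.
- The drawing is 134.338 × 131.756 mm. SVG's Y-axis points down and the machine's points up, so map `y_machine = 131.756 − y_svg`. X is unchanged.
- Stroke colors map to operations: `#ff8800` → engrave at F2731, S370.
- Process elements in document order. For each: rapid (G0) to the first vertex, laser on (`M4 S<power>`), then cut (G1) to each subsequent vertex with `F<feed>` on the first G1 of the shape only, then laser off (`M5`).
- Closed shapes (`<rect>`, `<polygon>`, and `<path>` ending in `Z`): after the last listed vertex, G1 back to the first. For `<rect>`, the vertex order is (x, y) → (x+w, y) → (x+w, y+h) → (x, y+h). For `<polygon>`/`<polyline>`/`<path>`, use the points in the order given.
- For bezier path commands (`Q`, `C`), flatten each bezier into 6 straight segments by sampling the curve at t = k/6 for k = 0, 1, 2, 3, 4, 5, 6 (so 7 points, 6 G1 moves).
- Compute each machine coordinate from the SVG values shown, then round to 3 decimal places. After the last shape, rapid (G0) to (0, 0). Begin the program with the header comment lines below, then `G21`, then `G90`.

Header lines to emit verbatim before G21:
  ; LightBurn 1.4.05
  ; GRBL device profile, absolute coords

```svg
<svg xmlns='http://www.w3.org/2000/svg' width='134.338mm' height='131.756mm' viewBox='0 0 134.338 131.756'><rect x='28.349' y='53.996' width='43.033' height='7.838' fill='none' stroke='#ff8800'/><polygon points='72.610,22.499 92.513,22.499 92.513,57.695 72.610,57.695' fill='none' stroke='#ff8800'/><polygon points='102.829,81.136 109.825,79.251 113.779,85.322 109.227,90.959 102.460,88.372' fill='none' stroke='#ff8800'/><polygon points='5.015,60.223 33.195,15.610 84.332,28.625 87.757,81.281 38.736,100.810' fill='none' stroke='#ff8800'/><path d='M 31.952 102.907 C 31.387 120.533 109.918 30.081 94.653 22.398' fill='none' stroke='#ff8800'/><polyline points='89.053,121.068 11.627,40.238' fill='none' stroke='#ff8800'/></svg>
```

1 u = 1 mm; y_m = 131.756 − y.

[1] `<rect>` rectangle, #ff8800→engrave S370 F2731: (28.349,77.760) → (71.382,77.760) → (71.382,69.922) → (28.349,69.922) → (28.349,77.760) (closed)

[2] `<polygon>` rectangle, #ff8800→engrave S370 F2731: (72.610,109.257) → (92.513,109.257) → (92.513,74.061) → (72.610,74.061) → (72.610,109.257) (closed)

[3] `<polygon>` regular polygon, #ff8800→engrave S370 F2731: (102.829,50.620) → (109.825,52.505) → (113.779,46.434) → (109.227,40.797) → (102.460,43.384) → (102.829,50.620) (closed)

[4] `<polygon>` regular polygon, #ff8800→engrave S370 F2731: (5.015,71.533) → (33.195,116.146) → (84.332,103.131) → (87.757,50.475) → (38.736,30.946) → (5.015,71.533) (closed)

[5] `<path>` cubic bezier, #ff8800→engrave S370 F2731: (31.952,28.849) → (37.460,28.159) → (51.349,40.181) → (68.815,59.613) → (85.056,81.154) → (95.270,99.503) → (94.653,109.358)

[6] `<polyline>` line segment, #ff8800→engrave S370 F2731: (89.053,10.688) → (11.627,91.518)

; LightBurn 1.4.05
; GRBL device profile, absolute coords
G21
G90
G0 X28.349 Y77.760
M4 S370
G1 X71.382 Y77.760 F2731
G1 X71.382 Y69.922
G1 X28.349 Y69.922
G1 X28.349 Y77.760
M5
G0 X72.610 Y109.257
M4 S370
G1 X92.513 Y109.257 F2731
G1 X92.513 Y74.061
G1 X72.610 Y74.061
G1 X72.610 Y109.257
M5
G0 X102.829 Y50.620
M4 S370
G1 X109.825 Y52.505 F2731
G1 X113.779 Y46.434
G1 X109.227 Y40.797
G1 X102.460 Y43.384
G1 X102.829 Y50.620
M5
G0 X5.015 Y71.533
M4 S370
G1 X33.195 Y116.146 F2731
G1 X84.332 Y103.131
G1 X87.757 Y50.475
G1 X38.736 Y30.946
G1 X5.015 Y71.533
M5
G0 X31.952 Y28.849
M4 S370
G1 X37.460 Y28.159 F2731
G1 X51.349 Y40.181
G1 X68.815 Y59.613
G1 X85.056 Y81.154
G1 X95.270 Y99.503
G1 X94.653 Y109.358
M5
G0 X89.053 Y10.688
M4 S370
G1 X11.627 Y91.518 F2731
M5
G0 X0.000 Y0.000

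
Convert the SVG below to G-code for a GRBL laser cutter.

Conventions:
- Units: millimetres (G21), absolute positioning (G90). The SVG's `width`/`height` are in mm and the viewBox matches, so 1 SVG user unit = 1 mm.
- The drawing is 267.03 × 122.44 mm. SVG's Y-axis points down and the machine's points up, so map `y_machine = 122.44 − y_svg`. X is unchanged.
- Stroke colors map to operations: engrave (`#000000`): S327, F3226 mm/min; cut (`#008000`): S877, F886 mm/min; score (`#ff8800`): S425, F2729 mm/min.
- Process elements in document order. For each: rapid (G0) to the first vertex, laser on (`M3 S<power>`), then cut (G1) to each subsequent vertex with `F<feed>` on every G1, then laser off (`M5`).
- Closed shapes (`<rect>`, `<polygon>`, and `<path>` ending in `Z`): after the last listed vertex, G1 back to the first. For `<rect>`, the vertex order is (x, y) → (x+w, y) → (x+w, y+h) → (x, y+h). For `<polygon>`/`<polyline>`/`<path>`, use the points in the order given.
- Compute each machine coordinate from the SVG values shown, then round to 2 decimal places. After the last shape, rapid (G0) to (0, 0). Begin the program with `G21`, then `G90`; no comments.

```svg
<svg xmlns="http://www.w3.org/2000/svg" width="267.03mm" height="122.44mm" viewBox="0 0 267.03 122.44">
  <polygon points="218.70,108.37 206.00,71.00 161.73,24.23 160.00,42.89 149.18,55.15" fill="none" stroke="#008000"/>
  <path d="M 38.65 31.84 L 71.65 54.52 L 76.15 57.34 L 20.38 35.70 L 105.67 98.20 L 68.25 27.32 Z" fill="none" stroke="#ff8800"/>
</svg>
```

G21
G90
G0 X218.70 Y14.07
M3 S877
G1 X206.00 Y51.44 F886
G1 X161.73 Y98.21 F886
G1 X160.00 Y79.55 F886
G1 X149.18 Y67.29 F886
G1 X218.70 Y14.07 F886
M5
G0 X38.65 Y90.60
M3 S425
G1 X71.65 Y67.92 F2729
G1 X76.15 Y65.10 F2729
G1 X20.38 Y86.74 F2729
G1 X105.67 Y24.24 F2729
G1 X68.25 Y95.12 F2729
G1 X38.65 Y90.60 F2729
M5
G0 X0.00 Y0.00

viewBox `0 0 267.03 122.44` with mm width/height → 1 unit = 1 mm. Flip: y_m = 122.44 − y_svg.

**Shape 1** — `<polygon>` closed polygon, stroke `#008000` → cut (S877, F886). Machine vertices: (218.70,14.07) → (206.00,51.44) → (161.73,98.21) → (160.00,79.55) → (149.18,67.29) → (218.70,14.07). Closed: final G1 returns to the first vertex.

**Shape 2** — `<path>` closed polygon, stroke `#ff8800` → score (S425, F2729). Machine vertices: (38.65,90.60) → (71.65,67.92) → (76.15,65.10) → (20.38,86.74) → (105.67,24.24) → (68.25,95.12) → (38.65,90.60). Closed: final G1 returns to the first vertex.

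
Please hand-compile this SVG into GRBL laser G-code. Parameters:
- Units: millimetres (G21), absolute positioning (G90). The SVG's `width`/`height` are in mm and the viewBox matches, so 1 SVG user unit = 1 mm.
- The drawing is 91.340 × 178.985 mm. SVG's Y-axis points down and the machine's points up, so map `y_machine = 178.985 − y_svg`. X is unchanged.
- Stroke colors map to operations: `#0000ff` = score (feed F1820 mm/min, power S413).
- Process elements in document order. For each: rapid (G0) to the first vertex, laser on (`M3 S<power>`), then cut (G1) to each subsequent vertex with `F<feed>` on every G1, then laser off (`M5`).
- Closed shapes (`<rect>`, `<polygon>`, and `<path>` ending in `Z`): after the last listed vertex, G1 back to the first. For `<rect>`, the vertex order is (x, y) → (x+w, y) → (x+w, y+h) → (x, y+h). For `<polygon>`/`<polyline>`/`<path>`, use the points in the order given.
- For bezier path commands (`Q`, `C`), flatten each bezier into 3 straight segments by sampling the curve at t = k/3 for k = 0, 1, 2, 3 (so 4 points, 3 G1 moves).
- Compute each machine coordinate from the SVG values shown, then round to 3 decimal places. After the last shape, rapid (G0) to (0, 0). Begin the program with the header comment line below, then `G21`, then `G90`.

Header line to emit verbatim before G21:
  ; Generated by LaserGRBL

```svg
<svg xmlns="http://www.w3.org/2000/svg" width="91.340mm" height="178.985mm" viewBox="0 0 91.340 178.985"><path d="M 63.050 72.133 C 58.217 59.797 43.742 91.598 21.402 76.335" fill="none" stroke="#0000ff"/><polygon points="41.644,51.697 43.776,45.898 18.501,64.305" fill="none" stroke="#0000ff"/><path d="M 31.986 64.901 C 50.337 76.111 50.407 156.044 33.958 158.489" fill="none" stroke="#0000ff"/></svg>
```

viewBox `0 0 91.340 178.985` with mm width/height → 1 unit = 1 mm. Flip: y_m = 178.985 − y_svg.

**Shape 1** — `<path>` cubic bezier, stroke `#0000ff` → score (S413, F1820). Control points (SVG): P0=(63.050,72.133), P1=(58.217,59.797), P2=(43.742,91.598), P3=(21.402,76.335); sampled at t=k/3. Machine vertices: (63.050,106.852) → (55.069,107.853) → (41.055,99.697) → (21.402,102.650). Open path.

**Shape 2** — `<polygon>` closed polygon, stroke `#0000ff` → score (S413, F1820). Machine vertices: (41.644,127.288) → (43.776,133.087) → (18.501,114.680) → (41.644,127.288). Closed: final G1 returns to the first vertex.

**Shape 3** — `<path>` cubic bezier, stroke `#0000ff` → score (S413, F1820). Control points (SVG): P0=(31.986,64.901), P1=(50.337,76.111), P2=(50.407,156.044), P3=(33.958,158.489); sampled at t=k/3. Machine vertices: (31.986,114.084) → (44.309,85.382) → (44.835,43.355) → (33.958,20.496). Open path.

; Generated by LaserGRBL
G21
G90
G0 X63.050 Y106.852
M3 S413
G1 X55.069 Y107.853 F1820
G1 X41.055 Y99.697 F1820
G1 X21.402 Y102.650 F1820
M5
G0 X41.644 Y127.288
M3 S413
G1 X43.776 Y133.087 F1820
G1 X18.501 Y114.680 F1820
G1 X41.644 Y127.288 F1820
M5
G0 X31.986 Y114.084
M3 S413
G1 X44.309 Y85.382 F1820
G1 X44.835 Y43.355 F1820
G1 X33.958 Y20.496 F1820
M5
G0 X0.000 Y0.000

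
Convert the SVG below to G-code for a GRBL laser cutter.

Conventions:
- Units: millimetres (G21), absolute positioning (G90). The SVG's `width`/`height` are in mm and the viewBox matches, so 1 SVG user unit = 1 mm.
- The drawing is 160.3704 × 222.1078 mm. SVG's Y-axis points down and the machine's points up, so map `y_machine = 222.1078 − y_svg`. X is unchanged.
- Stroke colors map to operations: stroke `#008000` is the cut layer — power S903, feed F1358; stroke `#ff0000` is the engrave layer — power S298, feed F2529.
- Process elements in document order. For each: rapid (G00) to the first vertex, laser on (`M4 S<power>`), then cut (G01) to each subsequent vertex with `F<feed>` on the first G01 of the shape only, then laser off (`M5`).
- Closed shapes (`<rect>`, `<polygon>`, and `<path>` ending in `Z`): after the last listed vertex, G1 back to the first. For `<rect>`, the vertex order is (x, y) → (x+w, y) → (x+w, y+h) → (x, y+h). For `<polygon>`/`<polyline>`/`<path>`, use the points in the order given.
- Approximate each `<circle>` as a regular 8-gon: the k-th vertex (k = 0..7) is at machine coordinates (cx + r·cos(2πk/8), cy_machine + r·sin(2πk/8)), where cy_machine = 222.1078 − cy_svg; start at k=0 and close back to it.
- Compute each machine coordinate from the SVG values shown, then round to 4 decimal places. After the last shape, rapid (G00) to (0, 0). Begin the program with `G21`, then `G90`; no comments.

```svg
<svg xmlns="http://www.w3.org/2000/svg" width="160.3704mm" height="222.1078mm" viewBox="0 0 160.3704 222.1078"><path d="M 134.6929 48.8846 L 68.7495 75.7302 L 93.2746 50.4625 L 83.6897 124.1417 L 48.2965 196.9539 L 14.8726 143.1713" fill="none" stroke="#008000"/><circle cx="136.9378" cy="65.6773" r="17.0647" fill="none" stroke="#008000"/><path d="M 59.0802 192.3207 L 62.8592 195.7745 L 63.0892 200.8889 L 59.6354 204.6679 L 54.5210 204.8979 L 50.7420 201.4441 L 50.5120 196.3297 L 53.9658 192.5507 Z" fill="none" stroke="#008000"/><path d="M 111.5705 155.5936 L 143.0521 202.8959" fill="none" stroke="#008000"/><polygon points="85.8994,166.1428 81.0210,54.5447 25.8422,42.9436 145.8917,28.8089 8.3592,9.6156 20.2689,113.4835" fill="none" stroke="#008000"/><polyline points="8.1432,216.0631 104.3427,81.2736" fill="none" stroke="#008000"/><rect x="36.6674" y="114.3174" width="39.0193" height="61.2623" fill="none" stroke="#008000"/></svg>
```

G21
G90
G00 X134.6929 Y173.2232
M4 S903
G01 X68.7495 Y146.3776 F1358
G01 X93.2746 Y171.6453
G01 X83.6897 Y97.9661
G01 X48.2965 Y25.1539
G01 X14.8726 Y78.9365
M5
G00 X154.0025 Y156.4305
M4 S903
G01 X149.0044 Y168.4971 F1358
G01 X136.9378 Y173.4952
G01 X124.8712 Y168.4971
G01 X119.8731 Y156.4305
G01 X124.8712 Y144.3639
G01 X136.9378 Y139.3658
G01 X149.0044 Y144.3639
G01 X154.0025 Y156.4305
M5
G00 X59.0802 Y29.7871
M4 S903
G01 X62.8592 Y26.3333 F1358
G01 X63.0892 Y21.2189
G01 X59.6354 Y17.4399
G01 X54.5210 Y17.2099
G01 X50.7420 Y20.6637
G01 X50.5120 Y25.7781
G01 X53.9658 Y29.5571
G01 X59.0802 Y29.7871
M5
G00 X111.5705 Y66.5142
M4 S903
G01 X143.0521 Y19.2119 F1358
M5
G00 X85.8994 Y55.9650
M4 S903
G01 X81.0210 Y167.5631 F1358
G01 X25.8422 Y179.1642
G01 X145.8917 Y193.2989
G01 X8.3592 Y212.4922
G01 X20.2689 Y108.6243
G01 X85.8994 Y55.9650
M5
G00 X8.1432 Y6.0447
M4 S903
G01 X104.3427 Y140.8342 F1358
M5
G00 X36.6674 Y107.7904
M4 S903
G01 X75.6867 Y107.7904 F1358
G01 X75.6867 Y46.5281
G01 X36.6674 Y46.5281
G01 X36.6674 Y107.7904
M5
G00 X0.0000 Y0.0000

Since the viewBox matches the mm dimensions, user units are millimetres directly. The only transform is the Y-flip y_m = 222.1078 − y_svg.

Shape 1 is a open polyline drawn with `<path>`. Its stroke #008000 means cut at S903, F1358. After flipping Y the toolpath is (134.6929,173.2232) → (68.7495,146.3776) → (93.2746,171.6453) → (83.6897,97.9661) → (48.2965,25.1539) → (14.8726,78.9365).

Shape 2 is a circle drawn with `<circle>`. Its stroke #008000 means cut at S903, F1358. After flipping Y the toolpath is (154.0025,156.4305) → (149.0044,168.4971) → (136.9378,173.4952) → (124.8712,168.4971) → (119.8731,156.4305) → (124.8712,144.3639) → (136.9378,139.3658) → (149.0044,144.3639) → (154.0025,156.4305), returning to the start.

Shape 3 is a regular polygon drawn with `<path>`. Its stroke #008000 means cut at S903, F1358. After flipping Y the toolpath is (59.0802,29.7871) → (62.8592,26.3333) → (63.0892,21.2189) → (59.6354,17.4399) → (54.5210,17.2099) → (50.7420,20.6637) → (50.5120,25.7781) → (53.9658,29.5571) → (59.0802,29.7871), returning to the start.

Shape 4 is a line segment drawn with `<path>`. Its stroke #008000 means cut at S903, F1358. After flipping Y the toolpath is (111.5705,66.5142) → (143.0521,19.2119).

Shape 5 is a closed polygon drawn with `<polygon>`. Its stroke #008000 means cut at S903, F1358. After flipping Y the toolpath is (85.8994,55.9650) → (81.0210,167.5631) → (25.8422,179.1642) → (145.8917,193.2989) → (8.3592,212.4922) → (20.2689,108.6243) → (85.8994,55.9650), returning to the start.

Shape 6 is a line segment drawn with `<polyline>`. Its stroke #008000 means cut at S903, F1358. After flipping Y the toolpath is (8.1432,6.0447) → (104.3427,140.8342).

Shape 7 is a rectangle drawn with `<rect>`. Its stroke #008000 means cut at S903, F1358. After flipping Y the toolpath is (36.6674,107.7904) → (75.6867,107.7904) → (75.6867,46.5281) → (36.6674,46.5281) → (36.6674,107.7904), returning to the start.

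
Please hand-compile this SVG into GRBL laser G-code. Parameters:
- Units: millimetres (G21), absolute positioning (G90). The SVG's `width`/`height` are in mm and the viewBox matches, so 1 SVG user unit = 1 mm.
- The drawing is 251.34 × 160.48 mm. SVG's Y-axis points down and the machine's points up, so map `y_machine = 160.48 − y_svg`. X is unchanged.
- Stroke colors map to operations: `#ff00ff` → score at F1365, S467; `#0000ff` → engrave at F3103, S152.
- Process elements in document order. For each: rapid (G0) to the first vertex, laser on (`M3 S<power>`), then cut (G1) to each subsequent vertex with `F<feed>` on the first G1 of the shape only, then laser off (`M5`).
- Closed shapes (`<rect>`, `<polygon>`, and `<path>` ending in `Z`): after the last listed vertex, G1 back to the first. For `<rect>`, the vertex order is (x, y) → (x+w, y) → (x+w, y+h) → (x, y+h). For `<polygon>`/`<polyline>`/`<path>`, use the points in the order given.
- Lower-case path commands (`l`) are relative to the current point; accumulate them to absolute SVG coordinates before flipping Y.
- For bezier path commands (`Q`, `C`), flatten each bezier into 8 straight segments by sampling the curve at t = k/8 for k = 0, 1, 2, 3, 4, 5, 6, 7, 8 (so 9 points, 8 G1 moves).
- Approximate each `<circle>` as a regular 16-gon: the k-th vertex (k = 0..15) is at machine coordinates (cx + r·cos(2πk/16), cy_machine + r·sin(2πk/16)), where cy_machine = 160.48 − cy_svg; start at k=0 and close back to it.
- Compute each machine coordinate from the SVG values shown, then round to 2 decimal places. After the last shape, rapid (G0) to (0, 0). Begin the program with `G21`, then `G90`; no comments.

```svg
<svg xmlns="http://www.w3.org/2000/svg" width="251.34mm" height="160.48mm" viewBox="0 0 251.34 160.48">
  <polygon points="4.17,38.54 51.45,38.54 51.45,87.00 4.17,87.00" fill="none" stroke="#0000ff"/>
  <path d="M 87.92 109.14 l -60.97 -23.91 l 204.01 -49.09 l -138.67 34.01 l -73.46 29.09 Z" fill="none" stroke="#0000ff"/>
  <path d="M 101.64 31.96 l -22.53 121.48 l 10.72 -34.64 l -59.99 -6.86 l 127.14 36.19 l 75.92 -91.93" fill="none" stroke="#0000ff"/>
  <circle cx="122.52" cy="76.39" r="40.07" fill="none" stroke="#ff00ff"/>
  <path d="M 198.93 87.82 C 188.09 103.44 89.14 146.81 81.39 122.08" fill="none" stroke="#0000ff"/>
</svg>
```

G21
G90
G0 X4.17 Y121.94
M3 S152
G1 X51.45 Y121.94 F3103
G1 X51.45 Y73.48
G1 X4.17 Y73.48
G1 X4.17 Y121.94
M5
G0 X87.92 Y51.34
M3 S152
G1 X26.95 Y75.25 F3103
G1 X230.96 Y124.34
G1 X92.29 Y90.33
G1 X18.83 Y61.24
G1 X87.92 Y51.34
M5
G0 X101.64 Y128.52
M3 S152
G1 X79.11 Y7.04 F3103
G1 X89.83 Y41.68
G1 X29.84 Y48.54
G1 X156.98 Y12.35
G1 X232.90 Y104.28
M5
G0 X162.59 Y84.09
M3 S467
G1 X159.54 Y99.42 F1365
G1 X150.85 Y112.42
G1 X137.85 Y121.11
G1 X122.52 Y124.16
G1 X107.19 Y121.11
G1 X94.19 Y112.42
G1 X85.50 Y99.42
G1 X82.45 Y84.09
G1 X85.50 Y68.76
G1 X94.19 Y55.76
G1 X107.19 Y47.07
G1 X122.52 Y44.02
G1 X137.85 Y47.07
G1 X150.85 Y55.76
G1 X159.54 Y68.76
G1 X162.59 Y84.09
M5
G0 X198.93 Y72.66
M3 S152
G1 X191.09 Y65.69 F3103
G1 X177.08 Y57.24
G1 X159.02 Y48.44
G1 X139.00 Y40.40
G1 X119.13 Y34.25
G1 X101.50 Y31.12
G1 X88.22 Y32.13
G1 X81.39 Y38.40
M5
G0 X0.00 Y0.00

1 u = 1 mm; y_m = 160.48 − y.

[1] `<polygon>` rectangle, #0000ff→engrave S152 F3103: (4.17,121.94) → (51.45,121.94) → (51.45,73.48) → (4.17,73.48) → (4.17,121.94) (closed)

[2] `<path>` closed polygon, #0000ff→engrave S152 F3103: (87.92,51.34) → (26.95,75.25) → (230.96,124.34) → (92.29,90.33) → (18.83,61.24) → (87.92,51.34) (closed)

[3] `<path>` open polyline, #0000ff→engrave S152 F3103: (101.64,128.52) → (79.11,7.04) → (89.83,41.68) → (29.84,48.54) → (156.98,12.35) → (232.90,104.28)

[4] `<circle>` circle, #ff00ff→score S467 F1365: (162.59,84.09) → (159.54,99.42) → (150.85,112.42) → (137.85,121.11) → (122.52,124.16) → (107.19,121.11) → (94.19,112.42) → (85.50,99.42) → (82.45,84.09) → (85.50,68.76) → (94.19,55.76) → (107.19,47.07) → (122.52,44.02) → (137.85,47.07) → (150.85,55.76) → (159.54,68.76) → (162.59,84.09) (closed)

[5] `<path>` cubic bezier, #0000ff→engrave S152 F3103: (198.93,72.66) → (191.09,65.69) → (177.08,57.24) → (159.02,48.44) → (139.00,40.40) → (119.13,34.25) → (101.50,31.12) → (88.22,32.13) → (81.39,38.40)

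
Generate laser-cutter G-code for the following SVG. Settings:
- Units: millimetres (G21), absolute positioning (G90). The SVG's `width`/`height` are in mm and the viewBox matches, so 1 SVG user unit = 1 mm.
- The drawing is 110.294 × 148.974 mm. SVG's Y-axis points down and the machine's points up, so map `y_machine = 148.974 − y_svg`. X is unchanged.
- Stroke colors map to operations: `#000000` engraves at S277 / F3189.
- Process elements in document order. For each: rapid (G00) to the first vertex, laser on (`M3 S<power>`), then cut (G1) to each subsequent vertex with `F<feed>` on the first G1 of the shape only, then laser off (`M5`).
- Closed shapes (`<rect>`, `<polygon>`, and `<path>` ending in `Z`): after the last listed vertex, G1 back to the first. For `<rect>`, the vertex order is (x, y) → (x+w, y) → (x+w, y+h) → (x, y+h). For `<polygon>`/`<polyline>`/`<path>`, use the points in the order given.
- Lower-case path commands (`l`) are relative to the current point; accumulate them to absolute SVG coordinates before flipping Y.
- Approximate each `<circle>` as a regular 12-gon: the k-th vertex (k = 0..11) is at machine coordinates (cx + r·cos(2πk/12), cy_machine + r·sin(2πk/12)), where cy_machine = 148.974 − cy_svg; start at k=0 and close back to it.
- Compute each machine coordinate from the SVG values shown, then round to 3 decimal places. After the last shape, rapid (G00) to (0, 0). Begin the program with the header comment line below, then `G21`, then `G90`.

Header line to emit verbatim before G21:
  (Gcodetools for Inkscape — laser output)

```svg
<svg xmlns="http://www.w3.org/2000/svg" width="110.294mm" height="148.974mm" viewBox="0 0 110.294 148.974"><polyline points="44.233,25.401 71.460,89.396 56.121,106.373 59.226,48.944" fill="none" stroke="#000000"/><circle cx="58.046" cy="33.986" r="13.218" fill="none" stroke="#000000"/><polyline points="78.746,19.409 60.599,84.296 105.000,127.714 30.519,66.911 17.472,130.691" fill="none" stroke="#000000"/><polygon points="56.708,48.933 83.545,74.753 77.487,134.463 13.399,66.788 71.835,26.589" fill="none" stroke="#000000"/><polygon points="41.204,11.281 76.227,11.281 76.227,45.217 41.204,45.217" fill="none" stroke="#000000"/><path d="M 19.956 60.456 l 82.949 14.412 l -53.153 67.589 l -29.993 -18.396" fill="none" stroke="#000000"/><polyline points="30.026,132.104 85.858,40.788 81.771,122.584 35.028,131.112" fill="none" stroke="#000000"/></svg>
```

(Gcodetools for Inkscape — laser output)
G21
G90
G00 X44.233 Y123.573
M3 S277
G1 X71.460 Y59.578 F3189
G1 X56.121 Y42.601
G1 X59.226 Y100.030
M5
G00 X71.264 Y114.988
M3 S277
G1 X69.493 Y121.597 F3189
G1 X64.655 Y126.435
G1 X58.046 Y128.206
G1 X51.437 Y126.435
G1 X46.599 Y121.597
G1 X44.828 Y114.988
G1 X46.599 Y108.379
G1 X51.437 Y103.541
G1 X58.046 Y101.770
G1 X64.655 Y103.541
G1 X69.493 Y108.379
G1 X71.264 Y114.988
M5
G00 X78.746 Y129.565
M3 S277
G1 X60.599 Y64.678 F3189
G1 X105.000 Y21.260
G1 X30.519 Y82.063
G1 X17.472 Y18.283
M5
G00 X56.708 Y100.041
M3 S277
G1 X83.545 Y74.221 F3189
G1 X77.487 Y14.511
G1 X13.399 Y82.186
G1 X71.835 Y122.385
G1 X56.708 Y100.041
M5
G00 X41.204 Y137.693
M3 S277
G1 X76.227 Y137.693 F3189
G1 X76.227 Y103.757
G1 X41.204 Y103.757
G1 X41.204 Y137.693
M5
G00 X19.956 Y88.518
M3 S277
G1 X102.905 Y74.106 F3189
G1 X49.752 Y6.517
G1 X19.759 Y24.913
M5
G00 X30.026 Y16.870
M3 S277
G1 X85.858 Y108.186 F3189
G1 X81.771 Y26.390
G1 X35.028 Y17.862
M5
G00 X0.000 Y0.000

1 u = 1 mm; y_m = 148.974 − y.

[1] `<polyline>` open polyline, #000000→engrave S277 F3189: (44.233,123.573) → (71.460,59.578) → (56.121,42.601) → (59.226,100.030)

[2] `<circle>` circle, #000000→engrave S277 F3189: (71.264,114.988) → (69.493,121.597) → (64.655,126.435) → (58.046,128.206) → (51.437,126.435) → (46.599,121.597) → (44.828,114.988) → (46.599,108.379) → (51.437,103.541) → (58.046,101.770) → (64.655,103.541) → (69.493,108.379) → (71.264,114.988) (closed)

[3] `<polyline>` open polyline, #000000→engrave S277 F3189: (78.746,129.565) → (60.599,64.678) → (105.000,21.260) → (30.519,82.063) → (17.472,18.283)

[4] `<polygon>` closed polygon, #000000→engrave S277 F3189: (56.708,100.041) → (83.545,74.221) → (77.487,14.511) → (13.399,82.186) → (71.835,122.385) → (56.708,100.041) (closed)

[5] `<polygon>` rectangle, #000000→engrave S277 F3189: (41.204,137.693) → (76.227,137.693) → (76.227,103.757) → (41.204,103.757) → (41.204,137.693) (closed)

[6] `<path>` open polyline, #000000→engrave S277 F3189: (19.956,88.518) → (102.905,74.106) → (49.752,6.517) → (19.759,24.913)

[7] `<polyline>` open polyline, #000000→engrave S277 F3189: (30.026,16.870) → (85.858,108.186) → (81.771,26.390) → (35.028,17.862)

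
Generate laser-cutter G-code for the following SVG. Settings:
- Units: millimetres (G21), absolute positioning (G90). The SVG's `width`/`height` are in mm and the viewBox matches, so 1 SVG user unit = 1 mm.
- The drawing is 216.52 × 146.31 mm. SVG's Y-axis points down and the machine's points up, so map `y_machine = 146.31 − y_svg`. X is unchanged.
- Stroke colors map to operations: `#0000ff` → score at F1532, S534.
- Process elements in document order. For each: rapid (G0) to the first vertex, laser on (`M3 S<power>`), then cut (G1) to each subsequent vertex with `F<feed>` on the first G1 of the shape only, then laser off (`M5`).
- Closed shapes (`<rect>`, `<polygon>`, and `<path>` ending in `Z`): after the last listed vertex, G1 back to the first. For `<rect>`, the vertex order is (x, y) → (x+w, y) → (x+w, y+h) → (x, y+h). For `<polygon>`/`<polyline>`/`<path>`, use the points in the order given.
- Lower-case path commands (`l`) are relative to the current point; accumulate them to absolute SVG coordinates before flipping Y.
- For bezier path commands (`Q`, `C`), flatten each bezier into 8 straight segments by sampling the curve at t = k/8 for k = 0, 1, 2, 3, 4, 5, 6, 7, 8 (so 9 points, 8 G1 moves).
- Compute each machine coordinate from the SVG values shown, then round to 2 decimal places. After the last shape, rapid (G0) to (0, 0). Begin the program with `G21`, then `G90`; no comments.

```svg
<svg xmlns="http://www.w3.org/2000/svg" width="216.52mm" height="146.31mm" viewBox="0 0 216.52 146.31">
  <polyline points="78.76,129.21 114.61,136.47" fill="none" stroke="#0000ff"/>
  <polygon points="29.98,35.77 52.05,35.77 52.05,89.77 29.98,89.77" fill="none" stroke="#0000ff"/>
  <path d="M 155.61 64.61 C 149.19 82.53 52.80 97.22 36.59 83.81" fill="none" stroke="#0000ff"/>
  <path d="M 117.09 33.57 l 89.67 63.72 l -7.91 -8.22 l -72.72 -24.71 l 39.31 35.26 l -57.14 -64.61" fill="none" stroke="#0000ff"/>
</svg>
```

Since the viewBox matches the mm dimensions, user units are millimetres directly. The only transform is the Y-flip y_m = 146.31 − y_svg.

Shape 1 is a line segment drawn with `<polyline>`. Its stroke #0000ff means score at S534, F1532. After flipping Y the toolpath is (78.76,17.10) → (114.61,9.84).

Shape 2 is a rectangle drawn with `<polygon>`. Its stroke #0000ff means score at S534, F1532. After flipping Y the toolpath is (29.98,110.54) → (52.05,110.54) → (52.05,56.54) → (29.98,56.54) → (29.98,110.54), returning to the start.

Shape 3 is a cubic bezier drawn with `<path>`. Its stroke #0000ff means score at S534, F1532. After flipping Y the toolpath is (155.61,81.70) → (149.32,75.18) → (136.58,69.25) → (119.40,64.21) → (99.77,60.35) → (79.68,57.96) → (61.12,57.32) → (46.09,58.74) → (36.59,62.50).

Shape 4 is a open polyline drawn with `<path>`. Its stroke #0000ff means score at S534, F1532. After flipping Y the toolpath is (117.09,112.74) → (206.76,49.02) → (198.85,57.24) → (126.13,81.95) → (165.44,46.69) → (108.30,111.30).

G21
G90
G0 X78.76 Y17.10
M3 S534
G1 X114.61 Y9.84 F1532
M5
G0 X29.98 Y110.54
M3 S534
G1 X52.05 Y110.54 F1532
G1 X52.05 Y56.54
G1 X29.98 Y56.54
G1 X29.98 Y110.54
M5
G0 X155.61 Y81.70
M3 S534
G1 X149.32 Y75.18 F1532
G1 X136.58 Y69.25
G1 X119.40 Y64.21
G1 X99.77 Y60.35
G1 X79.68 Y57.96
G1 X61.12 Y57.32
G1 X46.09 Y58.74
G1 X36.59 Y62.50
M5
G0 X117.09 Y112.74
M3 S534
G1 X206.76 Y49.02 F1532
G1 X198.85 Y57.24
G1 X126.13 Y81.95
G1 X165.44 Y46.69
G1 X108.30 Y111.30
M5
G0 X0.00 Y0.00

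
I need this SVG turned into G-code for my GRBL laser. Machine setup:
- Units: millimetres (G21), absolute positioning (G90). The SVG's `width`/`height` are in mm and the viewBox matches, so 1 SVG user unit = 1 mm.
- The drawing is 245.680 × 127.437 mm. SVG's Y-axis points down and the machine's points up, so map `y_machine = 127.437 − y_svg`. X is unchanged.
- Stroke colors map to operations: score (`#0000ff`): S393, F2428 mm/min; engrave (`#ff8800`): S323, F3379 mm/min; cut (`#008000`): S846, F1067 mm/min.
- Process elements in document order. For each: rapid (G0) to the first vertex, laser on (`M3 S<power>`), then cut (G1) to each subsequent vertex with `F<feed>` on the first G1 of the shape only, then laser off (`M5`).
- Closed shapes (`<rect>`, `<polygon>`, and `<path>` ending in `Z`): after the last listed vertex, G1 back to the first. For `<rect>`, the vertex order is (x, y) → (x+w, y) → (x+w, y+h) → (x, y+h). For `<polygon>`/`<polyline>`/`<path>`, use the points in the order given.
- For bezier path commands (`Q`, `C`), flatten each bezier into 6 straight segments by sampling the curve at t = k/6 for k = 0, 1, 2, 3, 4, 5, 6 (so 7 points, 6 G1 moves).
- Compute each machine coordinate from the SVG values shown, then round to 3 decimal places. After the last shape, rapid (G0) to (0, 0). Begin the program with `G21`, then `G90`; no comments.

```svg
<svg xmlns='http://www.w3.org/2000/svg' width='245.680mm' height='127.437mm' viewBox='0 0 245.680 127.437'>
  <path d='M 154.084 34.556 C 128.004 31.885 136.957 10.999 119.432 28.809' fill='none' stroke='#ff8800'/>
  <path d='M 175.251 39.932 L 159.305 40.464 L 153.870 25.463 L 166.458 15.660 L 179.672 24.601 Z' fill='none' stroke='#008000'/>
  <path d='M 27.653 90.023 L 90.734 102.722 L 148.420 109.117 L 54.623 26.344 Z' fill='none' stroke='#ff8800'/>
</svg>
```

1 u = 1 mm; y_m = 127.437 − y.

[1] `<path>` cubic bezier, #ff8800→engrave S323 F3379: (154.084,92.881) → (143.679,95.471) → (137.403,99.516) → (133.550,103.435) → (130.409,105.647) → (126.273,104.572) → (119.432,98.628)

[2] `<path>` regular polygon, #008000→cut S846 F1067: (175.251,87.505) → (159.305,86.973) → (153.870,101.974) → (166.458,111.777) → (179.672,102.836) → (175.251,87.505) (closed)

[3] `<path>` closed polygon, #ff8800→engrave S323 F3379: (27.653,37.414) → (90.734,24.715) → (148.420,18.320) → (54.623,101.093) → (27.653,37.414) (closed)

G21
G90
G0 X154.084 Y92.881
M3 S323
G1 X143.679 Y95.471 F3379
G1 X137.403 Y99.516
G1 X133.550 Y103.435
G1 X130.409 Y105.647
G1 X126.273 Y104.572
G1 X119.432 Y98.628
M5
G0 X175.251 Y87.505
M3 S846
G1 X159.305 Y86.973 F1067
G1 X153.870 Y101.974
G1 X166.458 Y111.777
G1 X179.672 Y102.836
G1 X175.251 Y87.505
M5
G0 X27.653 Y37.414
M3 S323
G1 X90.734 Y24.715 F3379
G1 X148.420 Y18.320
G1 X54.623 Y101.093
G1 X27.653 Y37.414
M5
G0 X0.000 Y0.000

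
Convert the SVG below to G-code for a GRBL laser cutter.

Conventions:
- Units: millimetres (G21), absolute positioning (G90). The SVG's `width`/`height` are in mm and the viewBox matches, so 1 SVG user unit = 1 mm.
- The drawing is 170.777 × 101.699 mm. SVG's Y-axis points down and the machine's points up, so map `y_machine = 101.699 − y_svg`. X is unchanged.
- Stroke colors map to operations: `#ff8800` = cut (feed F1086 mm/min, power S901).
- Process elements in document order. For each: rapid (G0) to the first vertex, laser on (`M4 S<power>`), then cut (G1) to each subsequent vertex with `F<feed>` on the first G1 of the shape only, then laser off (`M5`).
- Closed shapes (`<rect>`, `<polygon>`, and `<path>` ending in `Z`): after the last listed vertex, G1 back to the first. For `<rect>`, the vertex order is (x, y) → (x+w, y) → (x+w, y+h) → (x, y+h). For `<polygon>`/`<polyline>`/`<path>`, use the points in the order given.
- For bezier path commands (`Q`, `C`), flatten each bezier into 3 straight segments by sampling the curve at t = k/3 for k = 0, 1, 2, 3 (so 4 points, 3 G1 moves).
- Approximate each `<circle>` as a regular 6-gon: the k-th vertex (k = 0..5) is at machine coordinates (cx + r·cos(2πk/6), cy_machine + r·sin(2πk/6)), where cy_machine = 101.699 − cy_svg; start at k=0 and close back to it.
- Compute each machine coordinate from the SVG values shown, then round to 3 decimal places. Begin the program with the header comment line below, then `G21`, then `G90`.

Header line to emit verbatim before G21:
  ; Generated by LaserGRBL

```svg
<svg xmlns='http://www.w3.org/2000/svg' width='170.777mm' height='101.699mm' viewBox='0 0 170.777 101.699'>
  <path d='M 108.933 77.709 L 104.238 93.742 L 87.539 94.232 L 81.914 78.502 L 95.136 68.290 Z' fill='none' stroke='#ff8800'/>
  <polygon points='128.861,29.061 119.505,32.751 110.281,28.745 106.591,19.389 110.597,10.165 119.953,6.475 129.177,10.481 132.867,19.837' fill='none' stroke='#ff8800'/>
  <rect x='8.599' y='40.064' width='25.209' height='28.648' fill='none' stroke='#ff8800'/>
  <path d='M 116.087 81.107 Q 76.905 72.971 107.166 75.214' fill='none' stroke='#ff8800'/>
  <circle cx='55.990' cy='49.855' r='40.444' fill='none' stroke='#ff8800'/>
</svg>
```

; Generated by LaserGRBL
G21
G90
G0 X108.933 Y23.990
M4 S901
G1 X104.238 Y7.957 F1086
G1 X87.539 Y7.467
G1 X81.914 Y23.197
G1 X95.136 Y33.409
G1 X108.933 Y23.990
M5
G0 X128.861 Y72.638
M4 S901
G1 X119.505 Y68.948 F1086
G1 X110.281 Y72.954
G1 X106.591 Y82.310
G1 X110.597 Y91.534
G1 X119.953 Y95.224
G1 X129.177 Y91.218
G1 X132.867 Y81.862
G1 X128.861 Y72.638
M5
G0 X8.599 Y61.635
M4 S901
G1 X33.808 Y61.635 F1086
G1 X33.808 Y32.987
G1 X8.599 Y32.987
G1 X8.599 Y61.635
M5
G0 X116.087 Y20.592
M4 S901
G1 X97.682 Y24.863 F1086
G1 X94.708 Y26.827
G1 X107.166 Y26.485
M5
G0 X96.434 Y51.844
M4 S901
G1 X76.212 Y86.870 F1086
G1 X35.768 Y86.870
G1 X15.546 Y51.844
G1 X35.768 Y16.818
G1 X76.212 Y16.818
G1 X96.434 Y51.844
M5

Since the viewBox matches the mm dimensions, user units are millimetres directly. The only transform is the Y-flip y_m = 101.699 − y_svg.

Shape 1 is a regular polygon drawn with `<path>`. Its stroke #ff8800 means cut at S901, F1086. After flipping Y the toolpath is (108.933,23.990) → (104.238,7.957) → (87.539,7.467) → (81.914,23.197) → (95.136,33.409) → (108.933,23.990), returning to the start.

Shape 2 is a regular polygon drawn with `<polygon>`. Its stroke #ff8800 means cut at S901, F1086. After flipping Y the toolpath is (128.861,72.638) → (119.505,68.948) → (110.281,72.954) → (106.591,82.310) → (110.597,91.534) → (119.953,95.224) → (129.177,91.218) → (132.867,81.862) → (128.861,72.638), returning to the start.

Shape 3 is a rectangle drawn with `<rect>`. Its stroke #ff8800 means cut at S901, F1086. After flipping Y the toolpath is (8.599,61.635) → (33.808,61.635) → (33.808,32.987) → (8.599,32.987) → (8.599,61.635), returning to the start.

Shape 4 is a quadratic bezier drawn with `<path>`. Its stroke #ff8800 means cut at S901, F1086. After flipping Y the toolpath is (116.087,20.592) → (97.682,24.863) → (94.708,26.827) → (107.166,26.485).

Shape 5 is a circle drawn with `<circle>`. Its stroke #ff8800 means cut at S901, F1086. After flipping Y the toolpath is (96.434,51.844) → (76.212,86.870) → (35.768,86.870) → (15.546,51.844) → (35.768,16.818) → (76.212,16.818) → (96.434,51.844), returning to the start.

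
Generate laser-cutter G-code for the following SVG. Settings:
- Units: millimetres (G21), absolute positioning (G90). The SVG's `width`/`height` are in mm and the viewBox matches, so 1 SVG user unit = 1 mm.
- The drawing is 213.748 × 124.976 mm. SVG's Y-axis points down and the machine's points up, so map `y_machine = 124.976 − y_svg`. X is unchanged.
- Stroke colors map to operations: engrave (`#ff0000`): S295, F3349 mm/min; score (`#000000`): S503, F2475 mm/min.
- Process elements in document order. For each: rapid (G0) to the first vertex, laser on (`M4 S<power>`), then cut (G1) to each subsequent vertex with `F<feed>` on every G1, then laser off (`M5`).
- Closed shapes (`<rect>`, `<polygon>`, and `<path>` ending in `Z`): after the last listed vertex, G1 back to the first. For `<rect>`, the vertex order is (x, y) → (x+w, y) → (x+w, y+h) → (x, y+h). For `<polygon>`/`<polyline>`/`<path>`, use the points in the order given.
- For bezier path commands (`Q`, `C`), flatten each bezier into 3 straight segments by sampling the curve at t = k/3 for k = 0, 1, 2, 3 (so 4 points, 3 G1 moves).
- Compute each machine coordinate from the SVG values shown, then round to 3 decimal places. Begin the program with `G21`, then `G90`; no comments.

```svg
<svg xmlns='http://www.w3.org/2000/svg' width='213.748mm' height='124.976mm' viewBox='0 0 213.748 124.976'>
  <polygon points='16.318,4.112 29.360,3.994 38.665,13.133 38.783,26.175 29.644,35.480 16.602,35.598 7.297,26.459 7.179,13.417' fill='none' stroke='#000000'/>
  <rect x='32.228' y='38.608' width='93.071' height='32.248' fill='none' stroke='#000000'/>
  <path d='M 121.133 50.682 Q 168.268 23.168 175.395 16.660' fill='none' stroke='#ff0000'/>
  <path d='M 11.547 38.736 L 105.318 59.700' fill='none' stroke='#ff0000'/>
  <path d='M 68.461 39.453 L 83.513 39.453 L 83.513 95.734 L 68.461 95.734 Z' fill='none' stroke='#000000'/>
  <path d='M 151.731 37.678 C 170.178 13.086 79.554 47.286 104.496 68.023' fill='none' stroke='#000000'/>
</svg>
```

viewBox `0 0 213.748 124.976` with mm width/height → 1 unit = 1 mm. Flip: y_m = 124.976 − y_svg.

**Shape 1** — `<polygon>` regular polygon, stroke `#000000` → score (S503, F2475). Machine vertices: (16.318,120.864) → (29.360,120.982) → (38.665,111.843) → (38.783,98.801) → (29.644,89.496) → (16.602,89.378) → (7.297,98.517) → (7.179,111.559) → (16.318,120.864). Closed: final G1 returns to the first vertex.

**Shape 2** — `<rect>` rectangle, stroke `#000000` → score (S503, F2475). Machine vertices: (32.228,86.368) → (125.299,86.368) → (125.299,54.120) → (32.228,54.120) → (32.228,86.368). Closed: final G1 returns to the first vertex.

**Shape 3** — `<path>` quadratic bezier, stroke `#ff0000` → engrave (S295, F3349). Control points (SVG): P0=(121.133,50.682), P1=(168.268,23.168), P2=(175.395,16.660); sampled at t=k/3. Machine vertices: (121.133,74.294) → (148.111,90.303) → (166.198,101.643) → (175.395,108.316). Open path.

**Shape 4** — `<path>` line segment, stroke `#ff0000` → engrave (S295, F3349). Machine vertices: (11.547,86.240) → (105.318,65.276). Open path.

**Shape 5** — `<path>` rectangle, stroke `#000000` → score (S503, F2475). Machine vertices: (68.461,85.523) → (83.513,85.523) → (83.513,29.242) → (68.461,29.242) → (68.461,85.523). Closed: final G1 returns to the first vertex.

**Shape 6** — `<path>` cubic bezier, stroke `#000000` → score (S503, F2475). Control points (SVG): P0=(151.731,37.678), P1=(170.178,13.086), P2=(79.554,47.286), P3=(104.496,68.023); sampled at t=k/3. Machine vertices: (151.731,87.298) → (142.141,94.969) → (109.756,79.502) → (104.496,56.953). Open path.

G21
G90
G0 X16.318 Y120.864
M4 S503
G1 X29.360 Y120.982 F2475
G1 X38.665 Y111.843 F2475
G1 X38.783 Y98.801 F2475
G1 X29.644 Y89.496 F2475
G1 X16.602 Y89.378 F2475
G1 X7.297 Y98.517 F2475
G1 X7.179 Y111.559 F2475
G1 X16.318 Y120.864 F2475
M5
G0 X32.228 Y86.368
M4 S503
G1 X125.299 Y86.368 F2475
G1 X125.299 Y54.120 F2475
G1 X32.228 Y54.120 F2475
G1 X32.228 Y86.368 F2475
M5
G0 X121.133 Y74.294
M4 S295
G1 X148.111 Y90.303 F3349
G1 X166.198 Y101.643 F3349
G1 X175.395 Y108.316 F3349
M5
G0 X11.547 Y86.240
M4 S295
G1 X105.318 Y65.276 F3349
M5
G0 X68.461 Y85.523
M4 S503
G1 X83.513 Y85.523 F2475
G1 X83.513 Y29.242 F2475
G1 X68.461 Y29.242 F2475
G1 X68.461 Y85.523 F2475
M5
G0 X151.731 Y87.298
M4 S503
G1 X142.141 Y94.969 F2475
G1 X109.756 Y79.502 F2475
G1 X104.496 Y56.953 F2475
M5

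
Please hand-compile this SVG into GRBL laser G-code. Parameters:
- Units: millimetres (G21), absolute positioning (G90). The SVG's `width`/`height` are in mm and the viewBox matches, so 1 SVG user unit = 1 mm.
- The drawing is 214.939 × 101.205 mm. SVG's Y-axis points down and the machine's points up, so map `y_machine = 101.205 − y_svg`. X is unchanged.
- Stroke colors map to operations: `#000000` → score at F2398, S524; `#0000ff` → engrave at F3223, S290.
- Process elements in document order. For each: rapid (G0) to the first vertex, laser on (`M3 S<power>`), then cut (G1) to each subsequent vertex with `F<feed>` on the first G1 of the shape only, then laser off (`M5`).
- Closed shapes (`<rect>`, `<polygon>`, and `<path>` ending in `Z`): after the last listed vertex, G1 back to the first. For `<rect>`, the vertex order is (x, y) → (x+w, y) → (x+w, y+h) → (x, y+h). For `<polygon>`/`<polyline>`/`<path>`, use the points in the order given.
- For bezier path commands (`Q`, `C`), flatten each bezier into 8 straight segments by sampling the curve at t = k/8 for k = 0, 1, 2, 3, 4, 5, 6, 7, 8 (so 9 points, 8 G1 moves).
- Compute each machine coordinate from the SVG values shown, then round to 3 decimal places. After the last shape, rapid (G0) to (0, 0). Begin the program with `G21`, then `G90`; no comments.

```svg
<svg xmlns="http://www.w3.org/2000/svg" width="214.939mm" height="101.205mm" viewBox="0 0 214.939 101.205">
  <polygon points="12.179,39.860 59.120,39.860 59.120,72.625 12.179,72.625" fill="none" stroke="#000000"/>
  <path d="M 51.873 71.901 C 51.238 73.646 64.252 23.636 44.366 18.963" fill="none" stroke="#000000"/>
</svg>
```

G21
G90
G0 X12.179 Y61.345
M3 S524
G1 X59.120 Y61.345 F2398
G1 X59.120 Y28.580
G1 X12.179 Y28.580
G1 X12.179 Y61.345
M5
G0 X51.873 Y29.304
M3 S524
G1 X52.184 Y30.886 F2398
G1 X53.229 Y36.182
G1 X54.462 Y44.055
G1 X55.339 Y53.366
G1 X55.313 Y62.978
G1 X53.839 Y71.754
G1 X50.372 Y78.554
G1 X44.366 Y82.242
M5
G0 X0.000 Y0.000

viewBox `0 0 214.939 101.205` with mm width/height → 1 unit = 1 mm. Flip: y_m = 101.205 − y_svg.

**Shape 1** — `<polygon>` rectangle, stroke `#000000` → score (S524, F2398). Machine vertices: (12.179,61.345) → (59.120,61.345) → (59.120,28.580) → (12.179,28.580) → (12.179,61.345). Closed: final G1 returns to the first vertex.

**Shape 2** — `<path>` cubic bezier, stroke `#000000` → score (S524, F2398). Control points (SVG): P0=(51.873,71.901), P1=(51.238,73.646), P2=(64.252,23.636), P3=(44.366,18.963); sampled at t=k/8. Machine vertices: (51.873,29.304) → (52.184,30.886) → (53.229,36.182) → (54.462,44.055) → (55.339,53.366) → (55.313,62.978) → (53.839,71.754) → (50.372,78.554) → (44.366,82.242). Open path.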